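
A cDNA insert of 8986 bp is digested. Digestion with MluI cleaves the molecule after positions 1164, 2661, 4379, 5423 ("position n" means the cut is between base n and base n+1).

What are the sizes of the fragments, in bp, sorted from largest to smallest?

Linear molecule, 4 cuts → 5 fragments:
  1164 − 0 = 1164 bp
  2661 − 1164 = 1497 bp
  4379 − 2661 = 1718 bp
  5423 − 4379 = 1044 bp
  8986 − 5423 = 3563 bp
Sorted largest to smallest: 3563, 1718, 1497, 1164, 1044 bp.

3563, 1718, 1497, 1164, 1044 bp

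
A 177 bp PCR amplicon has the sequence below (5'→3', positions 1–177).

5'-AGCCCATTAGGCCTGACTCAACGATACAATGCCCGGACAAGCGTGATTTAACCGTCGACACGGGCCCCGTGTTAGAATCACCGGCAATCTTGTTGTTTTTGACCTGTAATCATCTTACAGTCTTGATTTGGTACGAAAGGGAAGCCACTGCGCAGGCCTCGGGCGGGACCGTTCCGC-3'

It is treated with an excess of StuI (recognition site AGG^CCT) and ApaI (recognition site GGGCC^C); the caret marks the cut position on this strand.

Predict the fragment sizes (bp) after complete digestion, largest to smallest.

StuI sites (AGGCCT) start at positions 9, 154.
StuI cuts after base 3 of each site, so after positions 11, 156.
The ApaI site (GGGCCC) starts at position 62.
ApaI cuts after base 5 of each site (before the last base), so after position 66.
Combined cut positions: 11, 66, 156.
Linear molecule, 3 cuts → 4 fragments:
  1–11 → 11 bp
  12–66 → 55 bp
  67–156 → 90 bp
  157–177 → 21 bp
Sorted largest to smallest: 90, 55, 21, 11 bp.

90, 55, 21, 11 bp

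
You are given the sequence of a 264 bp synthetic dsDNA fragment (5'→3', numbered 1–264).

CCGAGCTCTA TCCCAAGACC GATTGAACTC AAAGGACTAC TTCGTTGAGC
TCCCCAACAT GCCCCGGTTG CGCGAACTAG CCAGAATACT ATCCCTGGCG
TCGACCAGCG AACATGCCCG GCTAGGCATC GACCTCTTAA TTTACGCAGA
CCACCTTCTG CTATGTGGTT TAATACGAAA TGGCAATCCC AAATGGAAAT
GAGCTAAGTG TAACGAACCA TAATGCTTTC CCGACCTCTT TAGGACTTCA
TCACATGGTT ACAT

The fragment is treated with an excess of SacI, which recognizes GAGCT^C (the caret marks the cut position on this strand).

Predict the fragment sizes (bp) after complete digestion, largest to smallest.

213, 44, 7 bp

SacI sites (GAGCTC) start at positions 3, 47.
SacI cuts after base 5 of each site (before the last base), so after positions 7, 51.
Linear molecule, 2 cuts → 3 fragments:
  1–7 → 7 bp
  8–51 → 44 bp
  52–264 → 213 bp
Sorted largest to smallest: 213, 44, 7 bp.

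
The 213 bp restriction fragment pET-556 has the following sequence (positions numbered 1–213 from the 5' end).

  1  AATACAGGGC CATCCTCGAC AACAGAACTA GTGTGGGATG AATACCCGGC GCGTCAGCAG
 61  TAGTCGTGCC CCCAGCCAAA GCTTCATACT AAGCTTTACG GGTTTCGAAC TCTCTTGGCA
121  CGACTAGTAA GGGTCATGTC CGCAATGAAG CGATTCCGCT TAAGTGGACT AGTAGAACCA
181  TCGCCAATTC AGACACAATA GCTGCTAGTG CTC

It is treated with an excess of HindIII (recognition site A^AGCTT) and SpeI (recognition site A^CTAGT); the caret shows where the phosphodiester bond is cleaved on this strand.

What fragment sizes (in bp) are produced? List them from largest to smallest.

HindIII sites (AAGCTT) start at positions 79, 91.
HindIII cuts after the first base of each site, so after positions 79, 91.
SpeI sites (ACTAGT) start at positions 27, 123, 168.
SpeI cuts after the first base of each site, so after positions 27, 123, 168.
Combined cut positions: 27, 79, 91, 123, 168.
Linear molecule, 5 cuts → 6 fragments:
  1–27 → 27 bp
  28–79 → 52 bp
  80–91 → 12 bp
  92–123 → 32 bp
  124–168 → 45 bp
  169–213 → 45 bp
Sorted largest to smallest: 52, 45, 45, 32, 27, 12 bp.

52, 45, 45, 32, 27, 12 bp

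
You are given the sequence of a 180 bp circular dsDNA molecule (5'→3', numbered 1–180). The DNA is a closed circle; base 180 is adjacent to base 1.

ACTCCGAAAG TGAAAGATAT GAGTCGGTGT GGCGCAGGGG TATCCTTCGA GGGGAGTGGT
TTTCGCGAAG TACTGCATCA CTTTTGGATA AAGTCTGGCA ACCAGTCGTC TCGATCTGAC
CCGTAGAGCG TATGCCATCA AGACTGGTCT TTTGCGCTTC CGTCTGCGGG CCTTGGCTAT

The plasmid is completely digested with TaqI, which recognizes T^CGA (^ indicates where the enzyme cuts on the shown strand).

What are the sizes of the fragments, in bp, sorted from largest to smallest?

116, 64 bp

TaqI sites (TCGA) start at positions 47, 111.
TaqI cuts after the first base of each site, so after positions 47, 111.
Circular molecule, 2 cuts → 2 fragments:
  48–111 → 64 bp
  112–180 then 1–47 → 69 + 47 = 116 bp
Sorted largest to smallest: 116, 64 bp.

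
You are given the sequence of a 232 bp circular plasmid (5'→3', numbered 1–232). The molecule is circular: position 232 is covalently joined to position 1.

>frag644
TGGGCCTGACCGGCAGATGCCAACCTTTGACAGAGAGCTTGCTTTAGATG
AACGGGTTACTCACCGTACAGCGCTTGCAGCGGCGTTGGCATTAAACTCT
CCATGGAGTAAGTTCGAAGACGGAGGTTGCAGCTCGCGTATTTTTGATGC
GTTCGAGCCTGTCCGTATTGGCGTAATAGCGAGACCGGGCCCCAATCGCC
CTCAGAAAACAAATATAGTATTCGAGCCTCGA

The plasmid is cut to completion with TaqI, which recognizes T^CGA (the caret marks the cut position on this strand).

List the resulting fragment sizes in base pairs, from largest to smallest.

TaqI sites (TCGA) start at positions 114, 153, 222, 229.
TaqI cuts after the first base of each site, so after positions 114, 153, 222, 229.
Circular molecule, 4 cuts → 4 fragments:
  115–153 → 39 bp
  154–222 → 69 bp
  223–229 → 7 bp
  230–232 then 1–114 → 3 + 114 = 117 bp
Sorted largest to smallest: 117, 69, 39, 7 bp.

117, 69, 39, 7 bp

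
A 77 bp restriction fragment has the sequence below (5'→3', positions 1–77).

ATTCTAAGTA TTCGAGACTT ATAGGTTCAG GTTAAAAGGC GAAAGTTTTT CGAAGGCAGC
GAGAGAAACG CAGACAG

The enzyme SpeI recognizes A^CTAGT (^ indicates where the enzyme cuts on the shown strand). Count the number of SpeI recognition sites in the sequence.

No occurrence of ACTAGT is present in the sequence.
SpeI does not cut: 0 sites.

0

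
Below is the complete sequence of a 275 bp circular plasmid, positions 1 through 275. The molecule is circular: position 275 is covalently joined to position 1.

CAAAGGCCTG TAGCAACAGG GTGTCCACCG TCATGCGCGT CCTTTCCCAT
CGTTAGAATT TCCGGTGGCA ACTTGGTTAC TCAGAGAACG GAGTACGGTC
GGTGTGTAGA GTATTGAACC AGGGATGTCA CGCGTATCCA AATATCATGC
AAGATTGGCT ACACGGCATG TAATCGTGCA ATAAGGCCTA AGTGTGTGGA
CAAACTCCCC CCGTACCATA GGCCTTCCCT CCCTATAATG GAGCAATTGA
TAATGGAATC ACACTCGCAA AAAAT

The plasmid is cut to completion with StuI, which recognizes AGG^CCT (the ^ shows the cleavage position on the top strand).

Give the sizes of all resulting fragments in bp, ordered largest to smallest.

StuI sites (AGGCCT) start at positions 4, 184, 220.
StuI cuts after base 3 of each site, so after positions 6, 186, 222.
Circular molecule, 3 cuts → 3 fragments:
  7–186 → 180 bp
  187–222 → 36 bp
  223–275 then 1–6 → 53 + 6 = 59 bp
Sorted largest to smallest: 180, 59, 36 bp.

180, 59, 36 bp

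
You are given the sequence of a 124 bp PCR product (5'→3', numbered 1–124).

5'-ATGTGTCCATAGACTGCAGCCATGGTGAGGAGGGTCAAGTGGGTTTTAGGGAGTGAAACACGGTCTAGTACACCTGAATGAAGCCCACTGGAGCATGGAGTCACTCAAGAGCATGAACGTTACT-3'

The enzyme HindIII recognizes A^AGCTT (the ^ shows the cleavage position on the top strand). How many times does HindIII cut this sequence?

0

No occurrence of AAGCTT is present in the sequence.
HindIII does not cut: 0 sites.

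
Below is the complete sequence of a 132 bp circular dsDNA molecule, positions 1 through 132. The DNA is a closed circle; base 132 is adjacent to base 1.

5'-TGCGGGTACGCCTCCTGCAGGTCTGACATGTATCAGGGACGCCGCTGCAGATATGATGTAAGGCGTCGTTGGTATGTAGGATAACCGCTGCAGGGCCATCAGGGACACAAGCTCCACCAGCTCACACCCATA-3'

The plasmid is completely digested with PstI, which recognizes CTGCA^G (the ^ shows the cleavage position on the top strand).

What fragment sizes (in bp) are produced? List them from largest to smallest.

59, 43, 30 bp

PstI sites (CTGCAG) start at positions 15, 45, 88.
PstI cuts after base 5 of each site (before the last base), so after positions 19, 49, 92.
Circular molecule, 3 cuts → 3 fragments:
  20–49 → 30 bp
  50–92 → 43 bp
  93–132 then 1–19 → 40 + 19 = 59 bp
Sorted largest to smallest: 59, 43, 30 bp.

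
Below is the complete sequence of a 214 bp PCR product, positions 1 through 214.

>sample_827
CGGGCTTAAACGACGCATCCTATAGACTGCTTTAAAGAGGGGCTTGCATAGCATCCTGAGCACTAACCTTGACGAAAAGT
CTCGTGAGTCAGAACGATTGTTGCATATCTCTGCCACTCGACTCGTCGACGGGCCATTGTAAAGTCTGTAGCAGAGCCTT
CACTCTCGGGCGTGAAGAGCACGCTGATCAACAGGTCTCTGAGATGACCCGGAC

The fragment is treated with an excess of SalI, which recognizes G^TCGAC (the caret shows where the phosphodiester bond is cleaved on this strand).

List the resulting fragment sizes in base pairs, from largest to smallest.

The SalI site (GTCGAC) starts at position 125.
SalI cuts after the first base of each site, so after position 125.
Linear molecule, 1 cut → 2 fragments:
  1–125 → 125 bp
  126–214 → 89 bp
Sorted largest to smallest: 125, 89 bp.

125, 89 bp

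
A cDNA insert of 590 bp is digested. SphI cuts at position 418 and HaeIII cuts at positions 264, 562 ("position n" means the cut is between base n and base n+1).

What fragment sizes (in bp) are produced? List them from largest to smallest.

264, 154, 144, 28 bp

Combined cut positions (sorted): 264, 418, 562.
Linear molecule, 3 cuts → 4 fragments:
  264 − 0 = 264 bp
  418 − 264 = 154 bp
  562 − 418 = 144 bp
  590 − 562 = 28 bp
Sorted largest to smallest: 264, 154, 144, 28 bp.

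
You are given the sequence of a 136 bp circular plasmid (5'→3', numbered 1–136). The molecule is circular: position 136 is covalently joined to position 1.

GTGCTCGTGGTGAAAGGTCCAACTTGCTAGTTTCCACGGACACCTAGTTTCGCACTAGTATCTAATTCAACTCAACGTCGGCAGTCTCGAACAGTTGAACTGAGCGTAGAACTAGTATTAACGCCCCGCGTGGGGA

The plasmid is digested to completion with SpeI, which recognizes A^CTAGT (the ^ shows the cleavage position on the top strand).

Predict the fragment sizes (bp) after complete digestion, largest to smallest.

79, 57 bp

SpeI sites (ACTAGT) start at positions 54, 111.
SpeI cuts after the first base of each site, so after positions 54, 111.
Circular molecule, 2 cuts → 2 fragments:
  55–111 → 57 bp
  112–136 then 1–54 → 25 + 54 = 79 bp
Sorted largest to smallest: 79, 57 bp.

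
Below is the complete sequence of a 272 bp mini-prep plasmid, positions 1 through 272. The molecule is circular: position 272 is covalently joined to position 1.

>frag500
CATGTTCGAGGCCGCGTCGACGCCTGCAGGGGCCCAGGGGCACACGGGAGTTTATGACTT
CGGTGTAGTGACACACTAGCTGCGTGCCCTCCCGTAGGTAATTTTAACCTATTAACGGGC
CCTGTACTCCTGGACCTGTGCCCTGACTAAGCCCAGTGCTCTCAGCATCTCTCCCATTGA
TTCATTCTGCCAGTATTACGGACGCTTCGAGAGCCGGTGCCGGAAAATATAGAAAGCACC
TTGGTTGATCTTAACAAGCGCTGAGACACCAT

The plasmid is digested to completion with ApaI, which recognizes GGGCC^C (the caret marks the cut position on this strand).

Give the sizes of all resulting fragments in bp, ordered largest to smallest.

ApaI sites (GGGCCC) start at positions 30, 117.
ApaI cuts after base 5 of each site (before the last base), so after positions 34, 121.
Circular molecule, 2 cuts → 2 fragments:
  35–121 → 87 bp
  122–272 then 1–34 → 151 + 34 = 185 bp
Sorted largest to smallest: 185, 87 bp.

185, 87 bp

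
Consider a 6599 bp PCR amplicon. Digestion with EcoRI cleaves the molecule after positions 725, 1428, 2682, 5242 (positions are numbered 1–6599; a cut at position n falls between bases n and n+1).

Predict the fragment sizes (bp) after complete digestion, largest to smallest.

Linear molecule, 4 cuts → 5 fragments:
  725 − 0 = 725 bp
  1428 − 725 = 703 bp
  2682 − 1428 = 1254 bp
  5242 − 2682 = 2560 bp
  6599 − 5242 = 1357 bp
Sorted largest to smallest: 2560, 1357, 1254, 725, 703 bp.

2560, 1357, 1254, 725, 703 bp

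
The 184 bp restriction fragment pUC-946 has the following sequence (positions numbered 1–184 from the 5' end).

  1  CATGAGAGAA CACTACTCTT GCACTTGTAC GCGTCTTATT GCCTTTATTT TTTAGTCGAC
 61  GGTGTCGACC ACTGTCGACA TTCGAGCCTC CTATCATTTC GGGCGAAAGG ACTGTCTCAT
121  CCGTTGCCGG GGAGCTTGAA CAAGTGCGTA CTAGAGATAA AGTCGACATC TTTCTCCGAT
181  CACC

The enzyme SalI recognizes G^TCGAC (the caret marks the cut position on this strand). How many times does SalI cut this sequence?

4

GTCGAC occurs starting at positions 55, 64, 74, 162.
SalI cuts at 4 sites.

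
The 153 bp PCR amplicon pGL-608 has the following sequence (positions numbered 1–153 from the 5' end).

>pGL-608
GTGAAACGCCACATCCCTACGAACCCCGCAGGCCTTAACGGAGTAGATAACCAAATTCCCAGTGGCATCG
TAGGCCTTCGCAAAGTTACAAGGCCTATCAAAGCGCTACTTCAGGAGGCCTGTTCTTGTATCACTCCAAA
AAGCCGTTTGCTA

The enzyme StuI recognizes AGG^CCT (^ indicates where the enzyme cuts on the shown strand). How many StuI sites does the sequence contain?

AGGCCT occurs starting at positions 30, 72, 91, 116.
StuI cuts at 4 sites.

4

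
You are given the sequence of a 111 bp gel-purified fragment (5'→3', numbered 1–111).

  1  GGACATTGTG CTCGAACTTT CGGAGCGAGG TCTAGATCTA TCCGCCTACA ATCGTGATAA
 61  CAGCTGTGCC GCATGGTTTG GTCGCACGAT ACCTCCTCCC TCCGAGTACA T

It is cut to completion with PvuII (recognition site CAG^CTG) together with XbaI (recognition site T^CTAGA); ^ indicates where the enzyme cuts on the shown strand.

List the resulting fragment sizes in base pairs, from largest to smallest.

48, 32, 31 bp

The PvuII site (CAGCTG) starts at position 61.
PvuII cuts after base 3 of each site, so after position 63.
The XbaI site (TCTAGA) starts at position 31.
XbaI cuts after the first base of each site, so after position 31.
Combined cut positions: 31, 63.
Linear molecule, 2 cuts → 3 fragments:
  1–31 → 31 bp
  32–63 → 32 bp
  64–111 → 48 bp
Sorted largest to smallest: 48, 32, 31 bp.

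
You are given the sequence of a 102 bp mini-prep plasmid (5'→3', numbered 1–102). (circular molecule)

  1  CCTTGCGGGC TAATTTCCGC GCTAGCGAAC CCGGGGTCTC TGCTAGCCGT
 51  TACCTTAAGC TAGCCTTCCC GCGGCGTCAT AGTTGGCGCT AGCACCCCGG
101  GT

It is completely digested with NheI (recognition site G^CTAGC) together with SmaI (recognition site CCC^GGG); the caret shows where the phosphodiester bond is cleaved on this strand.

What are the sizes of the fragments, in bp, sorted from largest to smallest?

29, 25, 17, 11, 10, 10 bp

NheI sites (GCTAGC) start at positions 21, 42, 59, 88.
NheI cuts after the first base of each site, so after positions 21, 42, 59, 88.
SmaI sites (CCCGGG) start at positions 30, 96.
SmaI cuts after base 3 of each site, so after positions 32, 98.
Combined cut positions: 21, 32, 42, 59, 88, 98.
Circular molecule, 6 cuts → 6 fragments:
  22–32 → 11 bp
  33–42 → 10 bp
  43–59 → 17 bp
  60–88 → 29 bp
  89–98 → 10 bp
  99–102 then 1–21 → 4 + 21 = 25 bp
Sorted largest to smallest: 29, 25, 17, 11, 10, 10 bp.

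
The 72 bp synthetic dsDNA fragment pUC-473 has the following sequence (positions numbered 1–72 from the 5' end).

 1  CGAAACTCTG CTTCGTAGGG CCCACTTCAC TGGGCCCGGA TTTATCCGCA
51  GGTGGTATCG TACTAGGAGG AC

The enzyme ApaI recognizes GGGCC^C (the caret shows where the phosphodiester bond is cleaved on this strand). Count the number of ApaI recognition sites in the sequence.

GGGCCC occurs starting at positions 18, 32.
ApaI cuts at 2 sites.

2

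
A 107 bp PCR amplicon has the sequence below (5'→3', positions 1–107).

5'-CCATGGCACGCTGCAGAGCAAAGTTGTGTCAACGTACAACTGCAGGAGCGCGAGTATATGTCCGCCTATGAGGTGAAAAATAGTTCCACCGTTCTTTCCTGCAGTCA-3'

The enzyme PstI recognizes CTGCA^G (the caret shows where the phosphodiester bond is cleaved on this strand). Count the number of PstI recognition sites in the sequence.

CTGCAG occurs starting at positions 11, 40, 99.
PstI cuts at 3 sites.

3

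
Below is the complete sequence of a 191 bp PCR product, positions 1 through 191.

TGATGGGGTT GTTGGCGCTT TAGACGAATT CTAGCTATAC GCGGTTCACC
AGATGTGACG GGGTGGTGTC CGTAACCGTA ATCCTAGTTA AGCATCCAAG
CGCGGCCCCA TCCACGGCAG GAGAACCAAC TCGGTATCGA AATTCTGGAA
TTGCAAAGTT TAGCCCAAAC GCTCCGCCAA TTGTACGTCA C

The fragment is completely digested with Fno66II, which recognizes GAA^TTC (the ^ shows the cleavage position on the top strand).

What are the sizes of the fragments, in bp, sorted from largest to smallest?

163, 28 bp

The Fno66II site (GAATTC) starts at position 26.
Fno66II cuts after base 3 of each site, so after position 28.
Linear molecule, 1 cut → 2 fragments:
  1–28 → 28 bp
  29–191 → 163 bp
Sorted largest to smallest: 163, 28 bp.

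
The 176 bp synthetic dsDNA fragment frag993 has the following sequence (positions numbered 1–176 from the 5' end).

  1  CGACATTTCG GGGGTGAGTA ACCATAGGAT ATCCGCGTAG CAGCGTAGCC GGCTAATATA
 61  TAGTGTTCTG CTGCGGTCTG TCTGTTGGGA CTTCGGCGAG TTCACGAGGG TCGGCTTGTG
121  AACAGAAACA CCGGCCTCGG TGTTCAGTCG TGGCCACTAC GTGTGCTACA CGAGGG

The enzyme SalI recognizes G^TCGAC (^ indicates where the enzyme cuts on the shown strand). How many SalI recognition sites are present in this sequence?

0

No occurrence of GTCGAC is present in the sequence.
SalI does not cut: 0 sites.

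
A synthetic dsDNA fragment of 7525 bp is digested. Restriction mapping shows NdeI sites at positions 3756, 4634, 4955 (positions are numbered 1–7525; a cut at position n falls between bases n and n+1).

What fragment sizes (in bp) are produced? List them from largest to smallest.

3756, 2570, 878, 321 bp

Linear molecule, 3 cuts → 4 fragments:
  3756 − 0 = 3756 bp
  4634 − 3756 = 878 bp
  4955 − 4634 = 321 bp
  7525 − 4955 = 2570 bp
Sorted largest to smallest: 3756, 2570, 878, 321 bp.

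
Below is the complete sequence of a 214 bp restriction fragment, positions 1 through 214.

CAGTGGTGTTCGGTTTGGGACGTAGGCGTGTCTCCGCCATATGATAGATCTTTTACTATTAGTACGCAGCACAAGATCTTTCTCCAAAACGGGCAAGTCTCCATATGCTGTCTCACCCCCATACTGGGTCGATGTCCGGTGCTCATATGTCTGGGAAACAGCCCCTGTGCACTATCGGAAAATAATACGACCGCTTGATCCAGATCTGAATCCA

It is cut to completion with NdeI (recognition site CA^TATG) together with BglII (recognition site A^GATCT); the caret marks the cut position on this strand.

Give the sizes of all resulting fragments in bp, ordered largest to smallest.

57, 42, 39, 29, 28, 12, 7 bp

NdeI sites (CATATG) start at positions 38, 102, 144.
NdeI cuts after base 2 of each site, so after positions 39, 103, 145.
BglII sites (AGATCT) start at positions 46, 74, 202.
BglII cuts after the first base of each site, so after positions 46, 74, 202.
Combined cut positions: 39, 46, 74, 103, 145, 202.
Linear molecule, 6 cuts → 7 fragments:
  1–39 → 39 bp
  40–46 → 7 bp
  47–74 → 28 bp
  75–103 → 29 bp
  104–145 → 42 bp
  146–202 → 57 bp
  203–214 → 12 bp
Sorted largest to smallest: 57, 42, 39, 29, 28, 12, 7 bp.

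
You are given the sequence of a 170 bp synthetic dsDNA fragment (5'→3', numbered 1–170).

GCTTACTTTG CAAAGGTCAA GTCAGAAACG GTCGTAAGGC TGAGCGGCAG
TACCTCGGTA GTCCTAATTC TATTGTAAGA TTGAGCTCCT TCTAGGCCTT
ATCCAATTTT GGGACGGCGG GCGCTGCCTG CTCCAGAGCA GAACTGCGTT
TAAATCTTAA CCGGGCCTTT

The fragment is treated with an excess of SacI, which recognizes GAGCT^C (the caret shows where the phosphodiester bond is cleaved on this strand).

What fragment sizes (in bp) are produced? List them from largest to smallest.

The SacI site (GAGCTC) starts at position 83.
SacI cuts after base 5 of each site (before the last base), so after position 87.
Linear molecule, 1 cut → 2 fragments:
  1–87 → 87 bp
  88–170 → 83 bp
Sorted largest to smallest: 87, 83 bp.

87, 83 bp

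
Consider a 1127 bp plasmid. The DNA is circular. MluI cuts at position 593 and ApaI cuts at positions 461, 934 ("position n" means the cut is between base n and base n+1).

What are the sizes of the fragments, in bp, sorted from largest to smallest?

654, 341, 132 bp

Combined cut positions (sorted): 461, 593, 934.
Circular molecule, 3 cuts → 3 fragments:
  593 − 461 = 132 bp
  934 − 593 = 341 bp
  wrap: 1127 − 934 + 461 = 654 bp
Sorted largest to smallest: 654, 341, 132 bp.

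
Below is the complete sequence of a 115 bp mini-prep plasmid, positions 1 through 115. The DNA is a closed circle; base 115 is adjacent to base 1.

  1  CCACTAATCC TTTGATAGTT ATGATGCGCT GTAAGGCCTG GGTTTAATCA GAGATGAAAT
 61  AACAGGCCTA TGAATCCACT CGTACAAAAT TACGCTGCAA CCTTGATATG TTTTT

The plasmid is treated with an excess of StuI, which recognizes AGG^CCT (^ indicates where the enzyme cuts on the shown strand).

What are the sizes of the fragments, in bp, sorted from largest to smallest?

StuI sites (AGGCCT) start at positions 34, 64.
StuI cuts after base 3 of each site, so after positions 36, 66.
Circular molecule, 2 cuts → 2 fragments:
  37–66 → 30 bp
  67–115 then 1–36 → 49 + 36 = 85 bp
Sorted largest to smallest: 85, 30 bp.

85, 30 bp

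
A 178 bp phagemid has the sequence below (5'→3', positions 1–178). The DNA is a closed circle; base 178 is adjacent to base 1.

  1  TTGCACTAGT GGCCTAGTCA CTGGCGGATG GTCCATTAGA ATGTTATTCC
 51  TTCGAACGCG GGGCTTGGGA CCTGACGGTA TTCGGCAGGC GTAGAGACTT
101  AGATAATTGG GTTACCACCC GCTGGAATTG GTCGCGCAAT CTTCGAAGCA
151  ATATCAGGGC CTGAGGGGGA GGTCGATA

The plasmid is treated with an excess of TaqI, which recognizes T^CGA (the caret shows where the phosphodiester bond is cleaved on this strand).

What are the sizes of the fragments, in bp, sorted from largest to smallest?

91, 57, 30 bp

TaqI sites (TCGA) start at positions 52, 143, 173.
TaqI cuts after the first base of each site, so after positions 52, 143, 173.
Circular molecule, 3 cuts → 3 fragments:
  53–143 → 91 bp
  144–173 → 30 bp
  174–178 then 1–52 → 5 + 52 = 57 bp
Sorted largest to smallest: 91, 57, 30 bp.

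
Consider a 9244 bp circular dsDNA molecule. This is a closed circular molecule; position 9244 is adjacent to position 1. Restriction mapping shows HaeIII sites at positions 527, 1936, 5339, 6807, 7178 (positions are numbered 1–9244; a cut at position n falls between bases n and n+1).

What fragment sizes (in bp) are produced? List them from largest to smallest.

Circular molecule, 5 cuts → 5 fragments:
  1936 − 527 = 1409 bp
  5339 − 1936 = 3403 bp
  6807 − 5339 = 1468 bp
  7178 − 6807 = 371 bp
  wrap: 9244 − 7178 + 527 = 2593 bp
Sorted largest to smallest: 3403, 2593, 1468, 1409, 371 bp.

3403, 2593, 1468, 1409, 371 bp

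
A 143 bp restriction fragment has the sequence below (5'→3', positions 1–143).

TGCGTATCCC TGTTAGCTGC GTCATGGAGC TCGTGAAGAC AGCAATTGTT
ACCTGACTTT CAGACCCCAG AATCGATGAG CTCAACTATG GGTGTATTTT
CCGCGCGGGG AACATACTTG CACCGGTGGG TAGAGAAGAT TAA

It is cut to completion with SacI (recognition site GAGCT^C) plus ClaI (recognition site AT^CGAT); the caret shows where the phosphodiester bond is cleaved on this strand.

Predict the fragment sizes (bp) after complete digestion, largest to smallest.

61, 42, 31, 9 bp

SacI sites (GAGCTC) start at positions 27, 78.
SacI cuts after base 5 of each site (before the last base), so after positions 31, 82.
The ClaI site (ATCGAT) starts at position 72.
ClaI cuts after base 2 of each site, so after position 73.
Combined cut positions: 31, 73, 82.
Linear molecule, 3 cuts → 4 fragments:
  1–31 → 31 bp
  32–73 → 42 bp
  74–82 → 9 bp
  83–143 → 61 bp
Sorted largest to smallest: 61, 42, 31, 9 bp.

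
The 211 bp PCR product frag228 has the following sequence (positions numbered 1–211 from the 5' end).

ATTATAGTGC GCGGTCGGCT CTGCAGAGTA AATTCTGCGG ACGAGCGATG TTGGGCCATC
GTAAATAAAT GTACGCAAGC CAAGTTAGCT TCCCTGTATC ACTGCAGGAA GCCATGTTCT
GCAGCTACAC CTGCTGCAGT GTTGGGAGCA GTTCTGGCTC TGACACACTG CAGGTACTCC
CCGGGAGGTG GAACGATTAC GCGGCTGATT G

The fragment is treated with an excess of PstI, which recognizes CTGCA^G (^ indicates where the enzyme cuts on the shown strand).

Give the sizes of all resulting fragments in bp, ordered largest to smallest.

PstI sites (CTGCAG) start at positions 21, 102, 119, 134, 168.
PstI cuts after base 5 of each site (before the last base), so after positions 25, 106, 123, 138, 172.
Linear molecule, 5 cuts → 6 fragments:
  1–25 → 25 bp
  26–106 → 81 bp
  107–123 → 17 bp
  124–138 → 15 bp
  139–172 → 34 bp
  173–211 → 39 bp
Sorted largest to smallest: 81, 39, 34, 25, 17, 15 bp.

81, 39, 34, 25, 17, 15 bp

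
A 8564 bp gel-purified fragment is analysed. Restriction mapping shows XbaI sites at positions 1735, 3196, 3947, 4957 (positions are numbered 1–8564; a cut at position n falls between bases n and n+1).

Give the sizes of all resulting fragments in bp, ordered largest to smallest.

3607, 1735, 1461, 1010, 751 bp

Linear molecule, 4 cuts → 5 fragments:
  1735 − 0 = 1735 bp
  3196 − 1735 = 1461 bp
  3947 − 3196 = 751 bp
  4957 − 3947 = 1010 bp
  8564 − 4957 = 3607 bp
Sorted largest to smallest: 3607, 1735, 1461, 1010, 751 bp.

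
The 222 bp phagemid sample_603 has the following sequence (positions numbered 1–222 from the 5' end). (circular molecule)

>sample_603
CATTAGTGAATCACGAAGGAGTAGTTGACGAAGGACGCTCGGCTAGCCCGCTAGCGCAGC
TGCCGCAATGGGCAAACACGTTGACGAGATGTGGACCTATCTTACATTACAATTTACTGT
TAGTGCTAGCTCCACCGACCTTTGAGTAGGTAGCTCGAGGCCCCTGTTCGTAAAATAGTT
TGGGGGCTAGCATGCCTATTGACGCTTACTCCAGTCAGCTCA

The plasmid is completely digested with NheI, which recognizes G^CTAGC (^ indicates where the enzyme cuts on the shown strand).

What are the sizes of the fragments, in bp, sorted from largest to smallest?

78, 75, 61, 8 bp

NheI sites (GCTAGC) start at positions 42, 50, 125, 186.
NheI cuts after the first base of each site, so after positions 42, 50, 125, 186.
Circular molecule, 4 cuts → 4 fragments:
  43–50 → 8 bp
  51–125 → 75 bp
  126–186 → 61 bp
  187–222 then 1–42 → 36 + 42 = 78 bp
Sorted largest to smallest: 78, 75, 61, 8 bp.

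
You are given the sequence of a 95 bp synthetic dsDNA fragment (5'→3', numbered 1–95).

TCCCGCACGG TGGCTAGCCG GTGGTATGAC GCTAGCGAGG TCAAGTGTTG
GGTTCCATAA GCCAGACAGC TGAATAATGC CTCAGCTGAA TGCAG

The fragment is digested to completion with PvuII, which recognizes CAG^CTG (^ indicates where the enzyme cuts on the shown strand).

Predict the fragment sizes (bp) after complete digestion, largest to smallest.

69, 16, 10 bp

PvuII sites (CAGCTG) start at positions 67, 83.
PvuII cuts after base 3 of each site, so after positions 69, 85.
Linear molecule, 2 cuts → 3 fragments:
  1–69 → 69 bp
  70–85 → 16 bp
  86–95 → 10 bp
Sorted largest to smallest: 69, 16, 10 bp.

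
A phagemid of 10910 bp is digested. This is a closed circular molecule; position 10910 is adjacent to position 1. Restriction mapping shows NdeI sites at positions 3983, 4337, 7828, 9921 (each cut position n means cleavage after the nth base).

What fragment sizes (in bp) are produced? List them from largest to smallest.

Circular molecule, 4 cuts → 4 fragments:
  4337 − 3983 = 354 bp
  7828 − 4337 = 3491 bp
  9921 − 7828 = 2093 bp
  wrap: 10910 − 9921 + 3983 = 4972 bp
Sorted largest to smallest: 4972, 3491, 2093, 354 bp.

4972, 3491, 2093, 354 bp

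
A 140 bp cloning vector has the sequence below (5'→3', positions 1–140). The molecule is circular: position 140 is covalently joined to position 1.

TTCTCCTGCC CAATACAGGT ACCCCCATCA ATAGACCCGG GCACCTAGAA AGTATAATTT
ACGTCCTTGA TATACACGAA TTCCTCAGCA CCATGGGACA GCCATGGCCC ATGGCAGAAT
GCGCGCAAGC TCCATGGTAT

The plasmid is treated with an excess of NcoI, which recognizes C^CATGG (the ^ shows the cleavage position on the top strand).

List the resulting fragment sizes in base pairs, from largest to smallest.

99, 23, 11, 7 bp

NcoI sites (CCATGG) start at positions 91, 102, 109, 132.
NcoI cuts after the first base of each site, so after positions 91, 102, 109, 132.
Circular molecule, 4 cuts → 4 fragments:
  92–102 → 11 bp
  103–109 → 7 bp
  110–132 → 23 bp
  133–140 then 1–91 → 8 + 91 = 99 bp
Sorted largest to smallest: 99, 23, 11, 7 bp.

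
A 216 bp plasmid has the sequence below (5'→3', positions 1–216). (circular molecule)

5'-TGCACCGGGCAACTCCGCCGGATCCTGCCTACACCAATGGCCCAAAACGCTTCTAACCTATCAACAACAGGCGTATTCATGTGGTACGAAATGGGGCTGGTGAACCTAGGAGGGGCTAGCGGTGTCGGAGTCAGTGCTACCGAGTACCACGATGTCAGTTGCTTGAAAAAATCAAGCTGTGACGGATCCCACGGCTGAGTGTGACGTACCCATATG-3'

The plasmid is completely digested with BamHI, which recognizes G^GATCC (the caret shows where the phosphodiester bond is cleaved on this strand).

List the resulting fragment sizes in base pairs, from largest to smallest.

164, 52 bp

BamHI sites (GGATCC) start at positions 20, 184.
BamHI cuts after the first base of each site, so after positions 20, 184.
Circular molecule, 2 cuts → 2 fragments:
  21–184 → 164 bp
  185–216 then 1–20 → 32 + 20 = 52 bp
Sorted largest to smallest: 164, 52 bp.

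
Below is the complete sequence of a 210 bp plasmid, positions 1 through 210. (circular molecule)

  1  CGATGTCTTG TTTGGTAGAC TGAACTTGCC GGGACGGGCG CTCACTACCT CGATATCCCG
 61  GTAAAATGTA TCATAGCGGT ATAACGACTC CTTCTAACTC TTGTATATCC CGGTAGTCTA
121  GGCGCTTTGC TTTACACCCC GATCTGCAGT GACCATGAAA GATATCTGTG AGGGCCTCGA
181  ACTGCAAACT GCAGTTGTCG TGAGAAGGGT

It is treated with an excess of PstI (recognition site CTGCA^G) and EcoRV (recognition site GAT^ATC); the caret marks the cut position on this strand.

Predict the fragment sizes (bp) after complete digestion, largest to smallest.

PstI sites (CTGCAG) start at positions 144, 189.
PstI cuts after base 5 of each site (before the last base), so after positions 148, 193.
EcoRV sites (GATATC) start at positions 52, 161.
EcoRV cuts after base 3 of each site, so after positions 54, 163.
Combined cut positions: 54, 148, 163, 193.
Circular molecule, 4 cuts → 4 fragments:
  55–148 → 94 bp
  149–163 → 15 bp
  164–193 → 30 bp
  194–210 then 1–54 → 17 + 54 = 71 bp
Sorted largest to smallest: 94, 71, 30, 15 bp.

94, 71, 30, 15 bp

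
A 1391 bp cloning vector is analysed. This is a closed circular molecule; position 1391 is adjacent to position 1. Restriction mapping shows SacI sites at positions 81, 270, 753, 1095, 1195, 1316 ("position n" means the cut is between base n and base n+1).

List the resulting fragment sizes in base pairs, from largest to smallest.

Circular molecule, 6 cuts → 6 fragments:
  270 − 81 = 189 bp
  753 − 270 = 483 bp
  1095 − 753 = 342 bp
  1195 − 1095 = 100 bp
  1316 − 1195 = 121 bp
  wrap: 1391 − 1316 + 81 = 156 bp
Sorted largest to smallest: 483, 342, 189, 156, 121, 100 bp.

483, 342, 189, 156, 121, 100 bp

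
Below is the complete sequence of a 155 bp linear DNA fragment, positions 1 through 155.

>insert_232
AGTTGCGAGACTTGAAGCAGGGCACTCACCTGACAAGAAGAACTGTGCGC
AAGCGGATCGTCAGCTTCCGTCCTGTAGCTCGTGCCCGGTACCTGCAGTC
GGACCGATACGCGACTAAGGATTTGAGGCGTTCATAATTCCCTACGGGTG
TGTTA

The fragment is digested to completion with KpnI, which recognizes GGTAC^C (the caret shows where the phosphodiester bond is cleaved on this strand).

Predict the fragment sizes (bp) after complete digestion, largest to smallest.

The KpnI site (GGTACC) starts at position 88.
KpnI cuts after base 5 of each site (before the last base), so after position 92.
Linear molecule, 1 cut → 2 fragments:
  1–92 → 92 bp
  93–155 → 63 bp
Sorted largest to smallest: 92, 63 bp.

92, 63 bp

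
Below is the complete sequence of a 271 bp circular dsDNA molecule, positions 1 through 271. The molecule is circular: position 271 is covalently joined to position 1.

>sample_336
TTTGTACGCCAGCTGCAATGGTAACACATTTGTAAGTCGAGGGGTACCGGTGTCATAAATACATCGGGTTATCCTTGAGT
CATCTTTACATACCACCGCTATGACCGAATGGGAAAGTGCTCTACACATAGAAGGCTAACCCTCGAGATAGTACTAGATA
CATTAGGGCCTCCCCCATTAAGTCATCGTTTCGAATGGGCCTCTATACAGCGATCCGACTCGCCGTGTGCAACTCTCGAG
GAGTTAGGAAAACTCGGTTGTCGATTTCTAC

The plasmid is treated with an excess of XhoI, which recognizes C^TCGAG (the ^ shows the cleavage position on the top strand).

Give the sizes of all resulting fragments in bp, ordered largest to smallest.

178, 93 bp

XhoI sites (CTCGAG) start at positions 142, 235.
XhoI cuts after the first base of each site, so after positions 142, 235.
Circular molecule, 2 cuts → 2 fragments:
  143–235 → 93 bp
  236–271 then 1–142 → 36 + 142 = 178 bp
Sorted largest to smallest: 178, 93 bp.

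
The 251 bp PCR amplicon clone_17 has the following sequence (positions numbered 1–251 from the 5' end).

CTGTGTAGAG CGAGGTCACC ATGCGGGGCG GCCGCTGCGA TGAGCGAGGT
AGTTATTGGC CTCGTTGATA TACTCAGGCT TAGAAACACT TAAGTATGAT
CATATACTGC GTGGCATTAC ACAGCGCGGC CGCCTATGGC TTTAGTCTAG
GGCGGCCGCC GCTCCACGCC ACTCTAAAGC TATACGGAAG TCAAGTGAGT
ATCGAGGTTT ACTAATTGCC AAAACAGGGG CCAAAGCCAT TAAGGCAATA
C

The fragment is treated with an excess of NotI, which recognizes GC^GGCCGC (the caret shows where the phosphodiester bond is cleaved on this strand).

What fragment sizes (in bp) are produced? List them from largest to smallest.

98, 98, 29, 26 bp

NotI sites (GCGGCCGC) start at positions 28, 126, 152.
NotI cuts after base 2 of each site, so after positions 29, 127, 153.
Linear molecule, 3 cuts → 4 fragments:
  1–29 → 29 bp
  30–127 → 98 bp
  128–153 → 26 bp
  154–251 → 98 bp
Sorted largest to smallest: 98, 98, 29, 26 bp.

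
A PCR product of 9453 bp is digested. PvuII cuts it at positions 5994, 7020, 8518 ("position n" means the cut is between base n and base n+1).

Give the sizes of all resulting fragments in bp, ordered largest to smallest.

Linear molecule, 3 cuts → 4 fragments:
  5994 − 0 = 5994 bp
  7020 − 5994 = 1026 bp
  8518 − 7020 = 1498 bp
  9453 − 8518 = 935 bp
Sorted largest to smallest: 5994, 1498, 1026, 935 bp.

5994, 1498, 1026, 935 bp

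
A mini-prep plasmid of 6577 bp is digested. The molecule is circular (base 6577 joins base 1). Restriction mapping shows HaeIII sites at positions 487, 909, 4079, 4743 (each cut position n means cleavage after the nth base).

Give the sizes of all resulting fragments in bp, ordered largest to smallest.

Circular molecule, 4 cuts → 4 fragments:
  909 − 487 = 422 bp
  4079 − 909 = 3170 bp
  4743 − 4079 = 664 bp
  wrap: 6577 − 4743 + 487 = 2321 bp
Sorted largest to smallest: 3170, 2321, 664, 422 bp.

3170, 2321, 664, 422 bp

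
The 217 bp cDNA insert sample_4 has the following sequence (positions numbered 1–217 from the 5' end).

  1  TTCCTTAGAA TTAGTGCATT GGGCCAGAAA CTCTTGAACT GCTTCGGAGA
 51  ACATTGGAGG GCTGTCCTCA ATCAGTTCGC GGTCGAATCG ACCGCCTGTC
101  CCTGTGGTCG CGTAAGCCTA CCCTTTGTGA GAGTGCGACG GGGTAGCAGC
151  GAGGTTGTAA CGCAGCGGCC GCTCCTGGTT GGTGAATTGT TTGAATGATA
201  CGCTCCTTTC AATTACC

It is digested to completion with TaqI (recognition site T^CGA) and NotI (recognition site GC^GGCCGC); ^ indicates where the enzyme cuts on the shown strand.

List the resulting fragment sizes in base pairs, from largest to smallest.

TaqI sites (TCGA) start at positions 83, 88.
TaqI cuts after the first base of each site, so after positions 83, 88.
The NotI site (GCGGCCGC) starts at position 165.
NotI cuts after base 2 of each site, so after position 166.
Combined cut positions: 83, 88, 166.
Linear molecule, 3 cuts → 4 fragments:
  1–83 → 83 bp
  84–88 → 5 bp
  89–166 → 78 bp
  167–217 → 51 bp
Sorted largest to smallest: 83, 78, 51, 5 bp.

83, 78, 51, 5 bp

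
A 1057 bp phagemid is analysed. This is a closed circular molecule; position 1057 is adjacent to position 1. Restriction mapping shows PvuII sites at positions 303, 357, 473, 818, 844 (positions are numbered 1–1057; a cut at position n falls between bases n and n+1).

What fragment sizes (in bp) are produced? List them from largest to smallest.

516, 345, 116, 54, 26 bp

Circular molecule, 5 cuts → 5 fragments:
  357 − 303 = 54 bp
  473 − 357 = 116 bp
  818 − 473 = 345 bp
  844 − 818 = 26 bp
  wrap: 1057 − 844 + 303 = 516 bp
Sorted largest to smallest: 516, 345, 116, 54, 26 bp.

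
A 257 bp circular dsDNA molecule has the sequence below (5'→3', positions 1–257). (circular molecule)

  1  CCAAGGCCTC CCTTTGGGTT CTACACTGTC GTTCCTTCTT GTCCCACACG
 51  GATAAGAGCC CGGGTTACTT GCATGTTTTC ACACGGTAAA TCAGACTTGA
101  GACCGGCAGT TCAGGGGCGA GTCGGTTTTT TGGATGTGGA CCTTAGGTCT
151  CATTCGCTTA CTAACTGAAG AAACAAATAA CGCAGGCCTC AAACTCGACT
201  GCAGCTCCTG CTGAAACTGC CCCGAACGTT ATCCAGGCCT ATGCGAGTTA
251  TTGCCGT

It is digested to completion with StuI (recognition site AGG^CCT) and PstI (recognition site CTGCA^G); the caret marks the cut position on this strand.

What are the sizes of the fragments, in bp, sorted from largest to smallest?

180, 34, 26, 17 bp

StuI sites (AGGCCT) start at positions 4, 184, 235.
StuI cuts after base 3 of each site, so after positions 6, 186, 237.
The PstI site (CTGCAG) starts at position 199.
PstI cuts after base 5 of each site (before the last base), so after position 203.
Combined cut positions: 6, 186, 203, 237.
Circular molecule, 4 cuts → 4 fragments:
  7–186 → 180 bp
  187–203 → 17 bp
  204–237 → 34 bp
  238–257 then 1–6 → 20 + 6 = 26 bp
Sorted largest to smallest: 180, 34, 26, 17 bp.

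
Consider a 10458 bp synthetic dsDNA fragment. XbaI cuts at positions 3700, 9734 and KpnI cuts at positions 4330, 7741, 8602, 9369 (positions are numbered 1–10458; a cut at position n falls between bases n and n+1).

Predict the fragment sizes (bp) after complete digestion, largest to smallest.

Combined cut positions (sorted): 3700, 4330, 7741, 8602, 9369, 9734.
Linear molecule, 6 cuts → 7 fragments:
  3700 − 0 = 3700 bp
  4330 − 3700 = 630 bp
  7741 − 4330 = 3411 bp
  8602 − 7741 = 861 bp
  9369 − 8602 = 767 bp
  9734 − 9369 = 365 bp
  10458 − 9734 = 724 bp
Sorted largest to smallest: 3700, 3411, 861, 767, 724, 630, 365 bp.

3700, 3411, 861, 767, 724, 630, 365 bp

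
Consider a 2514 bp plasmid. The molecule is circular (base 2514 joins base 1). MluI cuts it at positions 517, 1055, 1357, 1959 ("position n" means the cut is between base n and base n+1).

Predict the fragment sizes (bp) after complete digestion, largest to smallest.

Circular molecule, 4 cuts → 4 fragments:
  1055 − 517 = 538 bp
  1357 − 1055 = 302 bp
  1959 − 1357 = 602 bp
  wrap: 2514 − 1959 + 517 = 1072 bp
Sorted largest to smallest: 1072, 602, 538, 302 bp.

1072, 602, 538, 302 bp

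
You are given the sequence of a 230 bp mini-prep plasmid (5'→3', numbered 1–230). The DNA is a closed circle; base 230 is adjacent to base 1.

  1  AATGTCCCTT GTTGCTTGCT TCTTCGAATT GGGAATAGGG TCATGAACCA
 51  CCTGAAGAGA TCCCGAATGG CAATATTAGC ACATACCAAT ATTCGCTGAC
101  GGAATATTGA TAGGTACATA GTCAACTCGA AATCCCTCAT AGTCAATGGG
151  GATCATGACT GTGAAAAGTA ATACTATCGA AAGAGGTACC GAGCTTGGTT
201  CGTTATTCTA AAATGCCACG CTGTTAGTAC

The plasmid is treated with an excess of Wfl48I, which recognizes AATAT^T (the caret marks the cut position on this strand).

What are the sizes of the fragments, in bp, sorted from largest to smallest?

199, 16, 15 bp

Wfl48I sites (AATATT) start at positions 72, 88, 103.
Wfl48I cuts after base 5 of each site (before the last base), so after positions 76, 92, 107.
Circular molecule, 3 cuts → 3 fragments:
  77–92 → 16 bp
  93–107 → 15 bp
  108–230 then 1–76 → 123 + 76 = 199 bp
Sorted largest to smallest: 199, 16, 15 bp.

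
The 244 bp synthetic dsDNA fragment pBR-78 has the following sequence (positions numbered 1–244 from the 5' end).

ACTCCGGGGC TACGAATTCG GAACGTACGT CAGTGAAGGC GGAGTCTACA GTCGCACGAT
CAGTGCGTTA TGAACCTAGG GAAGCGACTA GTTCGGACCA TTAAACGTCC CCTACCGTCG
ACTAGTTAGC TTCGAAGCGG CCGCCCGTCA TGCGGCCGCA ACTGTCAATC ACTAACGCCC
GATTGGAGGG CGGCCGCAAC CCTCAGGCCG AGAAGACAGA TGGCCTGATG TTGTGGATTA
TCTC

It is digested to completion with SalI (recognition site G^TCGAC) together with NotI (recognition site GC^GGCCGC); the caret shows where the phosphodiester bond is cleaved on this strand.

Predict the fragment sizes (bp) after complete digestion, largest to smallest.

117, 53, 38, 21, 15 bp

The SalI site (GTCGAC) starts at position 117.
SalI cuts after the first base of each site, so after position 117.
NotI sites (GCGGCCGC) start at positions 137, 152, 190.
NotI cuts after base 2 of each site, so after positions 138, 153, 191.
Combined cut positions: 117, 138, 153, 191.
Linear molecule, 4 cuts → 5 fragments:
  1–117 → 117 bp
  118–138 → 21 bp
  139–153 → 15 bp
  154–191 → 38 bp
  192–244 → 53 bp
Sorted largest to smallest: 117, 53, 38, 21, 15 bp.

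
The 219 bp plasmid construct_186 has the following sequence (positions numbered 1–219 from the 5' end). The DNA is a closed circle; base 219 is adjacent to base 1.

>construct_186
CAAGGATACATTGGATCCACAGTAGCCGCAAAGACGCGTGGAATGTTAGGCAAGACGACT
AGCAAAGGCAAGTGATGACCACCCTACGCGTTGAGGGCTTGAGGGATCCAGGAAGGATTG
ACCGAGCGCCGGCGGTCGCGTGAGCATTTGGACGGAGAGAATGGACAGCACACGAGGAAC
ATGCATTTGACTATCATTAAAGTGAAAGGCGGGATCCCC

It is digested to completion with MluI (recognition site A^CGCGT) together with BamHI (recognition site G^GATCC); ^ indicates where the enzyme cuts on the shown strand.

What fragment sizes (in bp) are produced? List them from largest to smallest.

MluI sites (ACGCGT) start at positions 34, 86.
MluI cuts after the first base of each site, so after positions 34, 86.
BamHI sites (GGATCC) start at positions 13, 104, 212.
BamHI cuts after the first base of each site, so after positions 13, 104, 212.
Combined cut positions: 13, 34, 86, 104, 212.
Circular molecule, 5 cuts → 5 fragments:
  14–34 → 21 bp
  35–86 → 52 bp
  87–104 → 18 bp
  105–212 → 108 bp
  213–219 then 1–13 → 7 + 13 = 20 bp
Sorted largest to smallest: 108, 52, 21, 20, 18 bp.

108, 52, 21, 20, 18 bp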